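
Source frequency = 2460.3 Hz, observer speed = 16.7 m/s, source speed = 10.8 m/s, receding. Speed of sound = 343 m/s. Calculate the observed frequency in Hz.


Given values:
  f_s = 2460.3 Hz, v_o = 16.7 m/s, v_s = 10.8 m/s
  Direction: receding
Formula: f_o = f_s * (c - v_o) / (c + v_s)
Numerator: c - v_o = 343 - 16.7 = 326.3
Denominator: c + v_s = 343 + 10.8 = 353.8
f_o = 2460.3 * 326.3 / 353.8 = 2269.07

2269.07 Hz


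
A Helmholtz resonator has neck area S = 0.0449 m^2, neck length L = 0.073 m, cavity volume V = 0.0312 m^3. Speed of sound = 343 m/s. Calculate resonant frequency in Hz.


Given values:
  S = 0.0449 m^2, L = 0.073 m, V = 0.0312 m^3, c = 343 m/s
Formula: f = (c / (2*pi)) * sqrt(S / (V * L))
Compute V * L = 0.0312 * 0.073 = 0.0022776
Compute S / (V * L) = 0.0449 / 0.0022776 = 19.7137
Compute sqrt(19.7137) = 4.440011
Compute c / (2*pi) = 343 / 6.283185 = 54.590148
f = 54.590148 * 4.440011 = 242.38

242.38 Hz


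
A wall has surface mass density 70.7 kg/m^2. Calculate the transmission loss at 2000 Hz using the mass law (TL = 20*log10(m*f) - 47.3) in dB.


Given values:
  m = 70.7 kg/m^2, f = 2000 Hz
Formula: TL = 20 * log10(m * f) - 47.3
Compute m * f = 70.7 * 2000 = 141400.0
Compute log10(141400.0) = 5.150449
Compute 20 * 5.150449 = 103.009
TL = 103.009 - 47.3 = 55.71

55.71 dB


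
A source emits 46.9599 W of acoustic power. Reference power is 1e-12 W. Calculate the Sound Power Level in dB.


Given values:
  W = 46.9599 W
  W_ref = 1e-12 W
Formula: SWL = 10 * log10(W / W_ref)
Compute ratio: W / W_ref = 46959900000000
Compute log10: log10(46959900000000) = 13.671727
Multiply: SWL = 10 * 13.671727 = 136.72

136.72 dB


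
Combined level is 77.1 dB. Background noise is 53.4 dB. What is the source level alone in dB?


Given values:
  L_total = 77.1 dB, L_bg = 53.4 dB
Formula: L_source = 10 * log10(10^(L_total/10) - 10^(L_bg/10))
Convert to linear:
  10^(77.1/10) = 51286138.3991
  10^(53.4/10) = 218776.1624
Difference: 51286138.3991 - 218776.1624 = 51067362.2367
L_source = 10 * log10(51067362.2367) = 77.08

77.08 dB


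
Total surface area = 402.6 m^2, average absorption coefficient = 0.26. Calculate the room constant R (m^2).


Given values:
  S = 402.6 m^2, alpha = 0.26
Formula: R = S * alpha / (1 - alpha)
Numerator: 402.6 * 0.26 = 104.676
Denominator: 1 - 0.26 = 0.74
R = 104.676 / 0.74 = 141.45

141.45 m^2


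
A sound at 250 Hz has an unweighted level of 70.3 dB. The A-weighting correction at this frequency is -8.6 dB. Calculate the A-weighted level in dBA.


Given values:
  SPL = 70.3 dB
  A-weighting at 250 Hz = -8.6 dB
Formula: L_A = SPL + A_weight
L_A = 70.3 + (-8.6)
L_A = 61.7

61.7 dBA


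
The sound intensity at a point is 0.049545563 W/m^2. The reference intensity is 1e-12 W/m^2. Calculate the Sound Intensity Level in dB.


Given values:
  I = 0.049545563 W/m^2
  I_ref = 1e-12 W/m^2
Formula: SIL = 10 * log10(I / I_ref)
Compute ratio: I / I_ref = 49545563000
Compute log10: log10(49545563000) = 10.695005
Multiply: SIL = 10 * 10.695005 = 106.95

106.95 dB


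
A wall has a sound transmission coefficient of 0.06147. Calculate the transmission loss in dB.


Given values:
  tau = 0.06147
Formula: TL = 10 * log10(1 / tau)
Compute 1 / tau = 1 / 0.06147 = 16.2681
Compute log10(16.2681) = 1.211337
TL = 10 * 1.211337 = 12.11

12.11 dB


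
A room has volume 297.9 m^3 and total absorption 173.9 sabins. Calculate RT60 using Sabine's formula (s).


Given values:
  V = 297.9 m^3
  A = 173.9 sabins
Formula: RT60 = 0.161 * V / A
Numerator: 0.161 * 297.9 = 47.9619
RT60 = 47.9619 / 173.9 = 0.276

0.276 s


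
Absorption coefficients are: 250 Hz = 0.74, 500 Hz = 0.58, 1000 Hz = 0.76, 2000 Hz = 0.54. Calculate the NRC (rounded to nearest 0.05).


Given values:
  a_250 = 0.74, a_500 = 0.58
  a_1000 = 0.76, a_2000 = 0.54
Formula: NRC = (a250 + a500 + a1000 + a2000) / 4
Sum = 0.74 + 0.58 + 0.76 + 0.54 = 2.62
NRC = 2.62 / 4 = 0.655
Rounded to nearest 0.05: 0.65

0.65


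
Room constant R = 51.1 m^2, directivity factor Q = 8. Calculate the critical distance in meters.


Given values:
  R = 51.1 m^2, Q = 8
Formula: d_c = 0.141 * sqrt(Q * R)
Compute Q * R = 8 * 51.1 = 408.8
Compute sqrt(408.8) = 20.2188
d_c = 0.141 * 20.2188 = 2.851

2.851 m


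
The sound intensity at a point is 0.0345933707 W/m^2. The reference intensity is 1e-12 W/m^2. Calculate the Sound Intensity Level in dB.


Given values:
  I = 0.0345933707 W/m^2
  I_ref = 1e-12 W/m^2
Formula: SIL = 10 * log10(I / I_ref)
Compute ratio: I / I_ref = 34593370700
Compute log10: log10(34593370700) = 10.538993
Multiply: SIL = 10 * 10.538993 = 105.39

105.39 dB


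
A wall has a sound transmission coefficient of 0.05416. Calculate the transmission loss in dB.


Given values:
  tau = 0.05416
Formula: TL = 10 * log10(1 / tau)
Compute 1 / tau = 1 / 0.05416 = 18.4638
Compute log10(18.4638) = 1.266321
TL = 10 * 1.266321 = 12.66

12.66 dB


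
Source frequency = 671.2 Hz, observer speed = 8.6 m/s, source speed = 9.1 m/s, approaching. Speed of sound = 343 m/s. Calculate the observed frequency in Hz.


Given values:
  f_s = 671.2 Hz, v_o = 8.6 m/s, v_s = 9.1 m/s
  Direction: approaching
Formula: f_o = f_s * (c + v_o) / (c - v_s)
Numerator: c + v_o = 343 + 8.6 = 351.6
Denominator: c - v_s = 343 - 9.1 = 333.9
f_o = 671.2 * 351.6 / 333.9 = 706.78

706.78 Hz


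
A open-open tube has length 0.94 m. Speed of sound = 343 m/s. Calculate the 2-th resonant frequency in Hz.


Given values:
  Tube type: open-open, L = 0.94 m, c = 343 m/s, n = 2
Formula: f_n = n * c / (2 * L)
Compute 2 * L = 2 * 0.94 = 1.88
f = 2 * 343 / 1.88
f = 364.89

364.89 Hz


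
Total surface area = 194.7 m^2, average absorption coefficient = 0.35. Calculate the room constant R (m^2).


Given values:
  S = 194.7 m^2, alpha = 0.35
Formula: R = S * alpha / (1 - alpha)
Numerator: 194.7 * 0.35 = 68.145
Denominator: 1 - 0.35 = 0.65
R = 68.145 / 0.65 = 104.84

104.84 m^2


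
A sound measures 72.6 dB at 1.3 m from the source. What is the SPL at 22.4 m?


Given values:
  SPL1 = 72.6 dB, r1 = 1.3 m, r2 = 22.4 m
Formula: SPL2 = SPL1 - 20 * log10(r2 / r1)
Compute ratio: r2 / r1 = 22.4 / 1.3 = 17.2308
Compute log10: log10(17.2308) = 1.236305
Compute drop: 20 * 1.236305 = 24.7261
SPL2 = 72.6 - 24.7261 = 47.87

47.87 dB


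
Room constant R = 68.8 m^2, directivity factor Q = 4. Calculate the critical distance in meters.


Given values:
  R = 68.8 m^2, Q = 4
Formula: d_c = 0.141 * sqrt(Q * R)
Compute Q * R = 4 * 68.8 = 275.2
Compute sqrt(275.2) = 16.5892
d_c = 0.141 * 16.5892 = 2.339

2.339 m


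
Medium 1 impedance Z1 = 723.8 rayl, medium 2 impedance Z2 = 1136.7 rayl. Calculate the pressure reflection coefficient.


Given values:
  Z1 = 723.8 rayl, Z2 = 1136.7 rayl
Formula: R = (Z2 - Z1) / (Z2 + Z1)
Numerator: Z2 - Z1 = 1136.7 - 723.8 = 412.9
Denominator: Z2 + Z1 = 1136.7 + 723.8 = 1860.5
R = 412.9 / 1860.5 = 0.2219

0.2219


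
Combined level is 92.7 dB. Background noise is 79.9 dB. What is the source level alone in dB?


Given values:
  L_total = 92.7 dB, L_bg = 79.9 dB
Formula: L_source = 10 * log10(10^(L_total/10) - 10^(L_bg/10))
Convert to linear:
  10^(92.7/10) = 1862087136.6629
  10^(79.9/10) = 97723722.0956
Difference: 1862087136.6629 - 97723722.0956 = 1764363414.5673
L_source = 10 * log10(1764363414.5673) = 92.47

92.47 dB


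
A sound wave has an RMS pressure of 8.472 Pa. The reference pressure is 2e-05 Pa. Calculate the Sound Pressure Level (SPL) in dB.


Given values:
  p = 8.472 Pa
  p_ref = 2e-05 Pa
Formula: SPL = 20 * log10(p / p_ref)
Compute ratio: p / p_ref = 8.472 / 2e-05 = 423600
Compute log10: log10(423600) = 5.626956
Multiply: SPL = 20 * 5.626956 = 112.54

112.54 dB


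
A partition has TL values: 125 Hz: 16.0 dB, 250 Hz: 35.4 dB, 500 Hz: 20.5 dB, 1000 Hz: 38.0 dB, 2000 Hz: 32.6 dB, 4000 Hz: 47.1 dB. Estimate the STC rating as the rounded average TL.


Given TL values at each frequency:
  125 Hz: 16.0 dB
  250 Hz: 35.4 dB
  500 Hz: 20.5 dB
  1000 Hz: 38.0 dB
  2000 Hz: 32.6 dB
  4000 Hz: 47.1 dB
Formula: STC ~ round(average of TL values)
Sum = 16.0 + 35.4 + 20.5 + 38.0 + 32.6 + 47.1 = 189.6
Average = 189.6 / 6 = 31.6
Rounded: 32

32


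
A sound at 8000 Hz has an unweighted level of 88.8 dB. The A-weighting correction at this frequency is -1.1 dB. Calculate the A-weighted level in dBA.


Given values:
  SPL = 88.8 dB
  A-weighting at 8000 Hz = -1.1 dB
Formula: L_A = SPL + A_weight
L_A = 88.8 + (-1.1)
L_A = 87.7

87.7 dBA


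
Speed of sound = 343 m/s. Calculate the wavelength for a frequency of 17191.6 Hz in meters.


Given values:
  c = 343 m/s, f = 17191.6 Hz
Formula: lambda = c / f
lambda = 343 / 17191.6
lambda = 0.02

0.02 m


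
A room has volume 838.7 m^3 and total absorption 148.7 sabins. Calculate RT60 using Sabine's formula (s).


Given values:
  V = 838.7 m^3
  A = 148.7 sabins
Formula: RT60 = 0.161 * V / A
Numerator: 0.161 * 838.7 = 135.0307
RT60 = 135.0307 / 148.7 = 0.908

0.908 s


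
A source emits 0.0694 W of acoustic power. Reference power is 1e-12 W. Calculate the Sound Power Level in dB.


Given values:
  W = 0.0694 W
  W_ref = 1e-12 W
Formula: SWL = 10 * log10(W / W_ref)
Compute ratio: W / W_ref = 69400000000
Compute log10: log10(69400000000) = 10.841359
Multiply: SWL = 10 * 10.841359 = 108.41

108.41 dB


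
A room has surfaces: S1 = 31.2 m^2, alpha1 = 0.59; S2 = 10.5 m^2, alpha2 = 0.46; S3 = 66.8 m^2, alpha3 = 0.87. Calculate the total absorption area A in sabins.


Given surfaces:
  Surface 1: 31.2 * 0.59 = 18.408
  Surface 2: 10.5 * 0.46 = 4.83
  Surface 3: 66.8 * 0.87 = 58.116
Formula: A = sum(Si * alpha_i)
A = 18.408 + 4.83 + 58.116
A = 81.35

81.35 sabins


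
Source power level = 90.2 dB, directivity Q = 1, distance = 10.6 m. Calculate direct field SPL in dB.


Given values:
  Lw = 90.2 dB, Q = 1, r = 10.6 m
Formula: SPL = Lw + 10 * log10(Q / (4 * pi * r^2))
Compute 4 * pi * r^2 = 4 * pi * 10.6^2 = 1411.9574
Compute Q / denom = 1 / 1411.9574 = 0.00070824
Compute 10 * log10(0.00070824) = -31.4982
SPL = 90.2 + (-31.4982) = 58.7

58.7 dB


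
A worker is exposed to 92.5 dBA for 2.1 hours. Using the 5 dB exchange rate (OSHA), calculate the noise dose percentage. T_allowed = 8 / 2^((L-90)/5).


Given values:
  L = 92.5 dBA, T = 2.1 hours
Formula: T_allowed = 8 / 2^((L - 90) / 5)
Compute exponent: (92.5 - 90) / 5 = 0.5
Compute 2^(0.5) = 1.414214
T_allowed = 8 / 1.414214 = 5.656852 hours
Dose = (T / T_allowed) * 100
Dose = (2.1 / 5.656852) * 100 = 37.12

37.12 %


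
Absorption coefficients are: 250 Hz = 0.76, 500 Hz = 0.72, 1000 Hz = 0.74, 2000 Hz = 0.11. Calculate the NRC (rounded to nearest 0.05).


Given values:
  a_250 = 0.76, a_500 = 0.72
  a_1000 = 0.74, a_2000 = 0.11
Formula: NRC = (a250 + a500 + a1000 + a2000) / 4
Sum = 0.76 + 0.72 + 0.74 + 0.11 = 2.33
NRC = 2.33 / 4 = 0.5825
Rounded to nearest 0.05: 0.6

0.6


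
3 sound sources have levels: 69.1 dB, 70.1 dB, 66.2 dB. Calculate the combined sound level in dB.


Formula: L_total = 10 * log10( sum(10^(Li/10)) )
  Source 1: 10^(69.1/10) = 8128305.1616
  Source 2: 10^(70.1/10) = 10232929.9228
  Source 3: 10^(66.2/10) = 4168693.8347
Sum of linear values = 22529928.9191
L_total = 10 * log10(22529928.9191) = 73.53

73.53 dB


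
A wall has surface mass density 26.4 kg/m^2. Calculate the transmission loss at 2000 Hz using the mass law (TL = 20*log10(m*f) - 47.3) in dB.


Given values:
  m = 26.4 kg/m^2, f = 2000 Hz
Formula: TL = 20 * log10(m * f) - 47.3
Compute m * f = 26.4 * 2000 = 52800.0
Compute log10(52800.0) = 4.722634
Compute 20 * 4.722634 = 94.4527
TL = 94.4527 - 47.3 = 47.15

47.15 dB


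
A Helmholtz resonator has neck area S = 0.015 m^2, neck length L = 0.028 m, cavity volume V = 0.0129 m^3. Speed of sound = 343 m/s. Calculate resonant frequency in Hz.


Given values:
  S = 0.015 m^2, L = 0.028 m, V = 0.0129 m^3, c = 343 m/s
Formula: f = (c / (2*pi)) * sqrt(S / (V * L))
Compute V * L = 0.0129 * 0.028 = 0.0003612
Compute S / (V * L) = 0.015 / 0.0003612 = 41.5282
Compute sqrt(41.5282) = 6.444238
Compute c / (2*pi) = 343 / 6.283185 = 54.590148
f = 54.590148 * 6.444238 = 351.79

351.79 Hz


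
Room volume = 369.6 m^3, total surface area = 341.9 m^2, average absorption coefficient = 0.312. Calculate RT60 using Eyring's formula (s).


Given values:
  V = 369.6 m^3, S = 341.9 m^2, alpha = 0.312
Formula: RT60 = 0.161 * V / (-S * ln(1 - alpha))
Compute ln(1 - 0.312) = ln(0.688) = -0.373966
Denominator: -341.9 * -0.373966 = 127.859
Numerator: 0.161 * 369.6 = 59.5056
RT60 = 59.5056 / 127.859 = 0.465

0.465 s


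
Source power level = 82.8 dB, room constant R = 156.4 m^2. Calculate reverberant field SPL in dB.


Given values:
  Lw = 82.8 dB, R = 156.4 m^2
Formula: SPL = Lw + 10 * log10(4 / R)
Compute 4 / R = 4 / 156.4 = 0.025575
Compute 10 * log10(0.025575) = -15.9218
SPL = 82.8 + (-15.9218) = 66.88

66.88 dB


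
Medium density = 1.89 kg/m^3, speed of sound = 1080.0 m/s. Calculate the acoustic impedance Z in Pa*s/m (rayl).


Given values:
  rho = 1.89 kg/m^3
  c = 1080.0 m/s
Formula: Z = rho * c
Z = 1.89 * 1080.0
Z = 2041.2

2041.2 rayl


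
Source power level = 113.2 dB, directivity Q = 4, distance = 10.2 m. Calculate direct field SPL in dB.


Given values:
  Lw = 113.2 dB, Q = 4, r = 10.2 m
Formula: SPL = Lw + 10 * log10(Q / (4 * pi * r^2))
Compute 4 * pi * r^2 = 4 * pi * 10.2^2 = 1307.4052
Compute Q / denom = 4 / 1307.4052 = 0.0030595
Compute 10 * log10(0.0030595) = -25.1435
SPL = 113.2 + (-25.1435) = 88.06

88.06 dB


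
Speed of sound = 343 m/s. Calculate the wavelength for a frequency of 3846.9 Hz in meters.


Given values:
  c = 343 m/s, f = 3846.9 Hz
Formula: lambda = c / f
lambda = 343 / 3846.9
lambda = 0.0892

0.0892 m


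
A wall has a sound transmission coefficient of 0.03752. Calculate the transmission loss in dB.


Given values:
  tau = 0.03752
Formula: TL = 10 * log10(1 / tau)
Compute 1 / tau = 1 / 0.03752 = 26.6525
Compute log10(26.6525) = 1.425738
TL = 10 * 1.425738 = 14.26

14.26 dB


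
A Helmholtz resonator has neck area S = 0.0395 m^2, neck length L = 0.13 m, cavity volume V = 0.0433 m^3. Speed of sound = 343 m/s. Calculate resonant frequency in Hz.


Given values:
  S = 0.0395 m^2, L = 0.13 m, V = 0.0433 m^3, c = 343 m/s
Formula: f = (c / (2*pi)) * sqrt(S / (V * L))
Compute V * L = 0.0433 * 0.13 = 0.005629
Compute S / (V * L) = 0.0395 / 0.005629 = 7.0172
Compute sqrt(7.0172) = 2.649
Compute c / (2*pi) = 343 / 6.283185 = 54.590148
f = 54.590148 * 2.649 = 144.61

144.61 Hz


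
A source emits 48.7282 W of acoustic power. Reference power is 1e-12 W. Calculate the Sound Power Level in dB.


Given values:
  W = 48.7282 W
  W_ref = 1e-12 W
Formula: SWL = 10 * log10(W / W_ref)
Compute ratio: W / W_ref = 48728200000000
Compute log10: log10(48728200000000) = 13.68778
Multiply: SWL = 10 * 13.68778 = 136.88

136.88 dB


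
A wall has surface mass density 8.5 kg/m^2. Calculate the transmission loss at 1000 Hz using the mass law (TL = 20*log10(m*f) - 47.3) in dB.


Given values:
  m = 8.5 kg/m^2, f = 1000 Hz
Formula: TL = 20 * log10(m * f) - 47.3
Compute m * f = 8.5 * 1000 = 8500.0
Compute log10(8500.0) = 3.929419
Compute 20 * 3.929419 = 78.5884
TL = 78.5884 - 47.3 = 31.29

31.29 dB


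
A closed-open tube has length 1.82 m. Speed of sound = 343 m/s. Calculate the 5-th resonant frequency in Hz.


Given values:
  Tube type: closed-open, L = 1.82 m, c = 343 m/s, n = 5
Formula: f_n = (2n - 1) * c / (4 * L)
Compute 2n - 1 = 2*5 - 1 = 9
Compute 4 * L = 4 * 1.82 = 7.28
f = 9 * 343 / 7.28
f = 424.04

424.04 Hz


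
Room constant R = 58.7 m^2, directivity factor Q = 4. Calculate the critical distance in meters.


Given values:
  R = 58.7 m^2, Q = 4
Formula: d_c = 0.141 * sqrt(Q * R)
Compute Q * R = 4 * 58.7 = 234.8
Compute sqrt(234.8) = 15.3232
d_c = 0.141 * 15.3232 = 2.161

2.161 m


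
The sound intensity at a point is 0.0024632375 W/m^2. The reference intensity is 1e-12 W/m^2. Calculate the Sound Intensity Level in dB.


Given values:
  I = 0.0024632375 W/m^2
  I_ref = 1e-12 W/m^2
Formula: SIL = 10 * log10(I / I_ref)
Compute ratio: I / I_ref = 2463237500
Compute log10: log10(2463237500) = 9.391506
Multiply: SIL = 10 * 9.391506 = 93.92

93.92 dB


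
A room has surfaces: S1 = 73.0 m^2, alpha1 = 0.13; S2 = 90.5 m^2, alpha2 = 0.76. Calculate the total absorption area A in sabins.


Given surfaces:
  Surface 1: 73.0 * 0.13 = 9.49
  Surface 2: 90.5 * 0.76 = 68.78
Formula: A = sum(Si * alpha_i)
A = 9.49 + 68.78
A = 78.27

78.27 sabins


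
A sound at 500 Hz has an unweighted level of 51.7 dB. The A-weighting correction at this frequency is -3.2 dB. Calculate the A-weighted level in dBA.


Given values:
  SPL = 51.7 dB
  A-weighting at 500 Hz = -3.2 dB
Formula: L_A = SPL + A_weight
L_A = 51.7 + (-3.2)
L_A = 48.5

48.5 dBA


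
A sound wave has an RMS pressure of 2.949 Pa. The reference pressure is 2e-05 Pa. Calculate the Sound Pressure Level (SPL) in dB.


Given values:
  p = 2.949 Pa
  p_ref = 2e-05 Pa
Formula: SPL = 20 * log10(p / p_ref)
Compute ratio: p / p_ref = 2.949 / 2e-05 = 147450
Compute log10: log10(147450) = 5.168645
Multiply: SPL = 20 * 5.168645 = 103.37

103.37 dB


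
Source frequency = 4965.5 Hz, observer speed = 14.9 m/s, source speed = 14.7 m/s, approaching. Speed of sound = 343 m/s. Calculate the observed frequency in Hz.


Given values:
  f_s = 4965.5 Hz, v_o = 14.9 m/s, v_s = 14.7 m/s
  Direction: approaching
Formula: f_o = f_s * (c + v_o) / (c - v_s)
Numerator: c + v_o = 343 + 14.9 = 357.9
Denominator: c - v_s = 343 - 14.7 = 328.3
f_o = 4965.5 * 357.9 / 328.3 = 5413.2

5413.2 Hz


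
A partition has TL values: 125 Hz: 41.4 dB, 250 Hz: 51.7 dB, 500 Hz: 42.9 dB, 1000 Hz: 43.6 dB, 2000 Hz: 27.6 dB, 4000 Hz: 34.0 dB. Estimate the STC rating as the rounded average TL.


Given TL values at each frequency:
  125 Hz: 41.4 dB
  250 Hz: 51.7 dB
  500 Hz: 42.9 dB
  1000 Hz: 43.6 dB
  2000 Hz: 27.6 dB
  4000 Hz: 34.0 dB
Formula: STC ~ round(average of TL values)
Sum = 41.4 + 51.7 + 42.9 + 43.6 + 27.6 + 34.0 = 241.2
Average = 241.2 / 6 = 40.2
Rounded: 40

40


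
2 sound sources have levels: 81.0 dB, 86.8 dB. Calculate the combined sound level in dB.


Formula: L_total = 10 * log10( sum(10^(Li/10)) )
  Source 1: 10^(81.0/10) = 125892541.1794
  Source 2: 10^(86.8/10) = 478630092.3226
Sum of linear values = 604522633.502
L_total = 10 * log10(604522633.502) = 87.81

87.81 dB


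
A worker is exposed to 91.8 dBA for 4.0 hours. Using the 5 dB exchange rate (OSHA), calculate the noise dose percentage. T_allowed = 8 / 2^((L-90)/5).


Given values:
  L = 91.8 dBA, T = 4.0 hours
Formula: T_allowed = 8 / 2^((L - 90) / 5)
Compute exponent: (91.8 - 90) / 5 = 0.36
Compute 2^(0.36) = 1.283426
T_allowed = 8 / 1.283426 = 6.233316 hours
Dose = (T / T_allowed) * 100
Dose = (4.0 / 6.233316) * 100 = 64.17

64.17 %


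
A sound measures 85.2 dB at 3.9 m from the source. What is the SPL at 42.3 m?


Given values:
  SPL1 = 85.2 dB, r1 = 3.9 m, r2 = 42.3 m
Formula: SPL2 = SPL1 - 20 * log10(r2 / r1)
Compute ratio: r2 / r1 = 42.3 / 3.9 = 10.8462
Compute log10: log10(10.8462) = 1.035278
Compute drop: 20 * 1.035278 = 20.7056
SPL2 = 85.2 - 20.7056 = 64.49

64.49 dB


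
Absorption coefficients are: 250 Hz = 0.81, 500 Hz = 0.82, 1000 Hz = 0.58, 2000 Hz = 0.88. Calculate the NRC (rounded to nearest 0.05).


Given values:
  a_250 = 0.81, a_500 = 0.82
  a_1000 = 0.58, a_2000 = 0.88
Formula: NRC = (a250 + a500 + a1000 + a2000) / 4
Sum = 0.81 + 0.82 + 0.58 + 0.88 = 3.09
NRC = 3.09 / 4 = 0.7725
Rounded to nearest 0.05: 0.75

0.75


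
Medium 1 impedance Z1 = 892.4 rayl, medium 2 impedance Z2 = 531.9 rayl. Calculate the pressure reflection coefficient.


Given values:
  Z1 = 892.4 rayl, Z2 = 531.9 rayl
Formula: R = (Z2 - Z1) / (Z2 + Z1)
Numerator: Z2 - Z1 = 531.9 - 892.4 = -360.5
Denominator: Z2 + Z1 = 531.9 + 892.4 = 1424.3
R = -360.5 / 1424.3 = -0.2531

-0.2531


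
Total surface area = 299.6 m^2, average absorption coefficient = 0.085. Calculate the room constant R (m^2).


Given values:
  S = 299.6 m^2, alpha = 0.085
Formula: R = S * alpha / (1 - alpha)
Numerator: 299.6 * 0.085 = 25.466
Denominator: 1 - 0.085 = 0.915
R = 25.466 / 0.915 = 27.83

27.83 m^2


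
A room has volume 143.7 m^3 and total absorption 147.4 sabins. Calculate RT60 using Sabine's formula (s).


Given values:
  V = 143.7 m^3
  A = 147.4 sabins
Formula: RT60 = 0.161 * V / A
Numerator: 0.161 * 143.7 = 23.1357
RT60 = 23.1357 / 147.4 = 0.157

0.157 s


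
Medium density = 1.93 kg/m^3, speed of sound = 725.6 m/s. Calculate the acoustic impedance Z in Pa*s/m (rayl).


Given values:
  rho = 1.93 kg/m^3
  c = 725.6 m/s
Formula: Z = rho * c
Z = 1.93 * 725.6
Z = 1400.41

1400.41 rayl


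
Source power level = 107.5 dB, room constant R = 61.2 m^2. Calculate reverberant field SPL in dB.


Given values:
  Lw = 107.5 dB, R = 61.2 m^2
Formula: SPL = Lw + 10 * log10(4 / R)
Compute 4 / R = 4 / 61.2 = 0.065359
Compute 10 * log10(0.065359) = -11.8469
SPL = 107.5 + (-11.8469) = 95.65

95.65 dB


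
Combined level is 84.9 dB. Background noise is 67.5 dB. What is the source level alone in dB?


Given values:
  L_total = 84.9 dB, L_bg = 67.5 dB
Formula: L_source = 10 * log10(10^(L_total/10) - 10^(L_bg/10))
Convert to linear:
  10^(84.9/10) = 309029543.2514
  10^(67.5/10) = 5623413.2519
Difference: 309029543.2514 - 5623413.2519 = 303406129.9995
L_source = 10 * log10(303406129.9995) = 84.82

84.82 dB


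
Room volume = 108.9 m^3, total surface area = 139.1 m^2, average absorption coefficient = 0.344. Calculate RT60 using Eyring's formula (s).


Given values:
  V = 108.9 m^3, S = 139.1 m^2, alpha = 0.344
Formula: RT60 = 0.161 * V / (-S * ln(1 - alpha))
Compute ln(1 - 0.344) = ln(0.656) = -0.421594
Denominator: -139.1 * -0.421594 = 58.6437
Numerator: 0.161 * 108.9 = 17.5329
RT60 = 17.5329 / 58.6437 = 0.299

0.299 s


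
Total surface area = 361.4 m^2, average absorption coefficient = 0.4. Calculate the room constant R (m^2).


Given values:
  S = 361.4 m^2, alpha = 0.4
Formula: R = S * alpha / (1 - alpha)
Numerator: 361.4 * 0.4 = 144.56
Denominator: 1 - 0.4 = 0.6
R = 144.56 / 0.6 = 240.93

240.93 m^2


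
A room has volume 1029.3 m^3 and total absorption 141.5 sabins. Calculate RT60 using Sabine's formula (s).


Given values:
  V = 1029.3 m^3
  A = 141.5 sabins
Formula: RT60 = 0.161 * V / A
Numerator: 0.161 * 1029.3 = 165.7173
RT60 = 165.7173 / 141.5 = 1.171

1.171 s


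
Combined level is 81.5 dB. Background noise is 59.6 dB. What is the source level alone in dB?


Given values:
  L_total = 81.5 dB, L_bg = 59.6 dB
Formula: L_source = 10 * log10(10^(L_total/10) - 10^(L_bg/10))
Convert to linear:
  10^(81.5/10) = 141253754.4623
  10^(59.6/10) = 912010.8394
Difference: 141253754.4623 - 912010.8394 = 140341743.6229
L_source = 10 * log10(140341743.6229) = 81.47

81.47 dB


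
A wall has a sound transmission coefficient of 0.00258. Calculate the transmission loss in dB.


Given values:
  tau = 0.00258
Formula: TL = 10 * log10(1 / tau)
Compute 1 / tau = 1 / 0.00258 = 387.5969
Compute log10(387.5969) = 2.58838
TL = 10 * 2.58838 = 25.88

25.88 dB


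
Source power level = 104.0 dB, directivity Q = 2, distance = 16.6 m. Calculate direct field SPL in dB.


Given values:
  Lw = 104.0 dB, Q = 2, r = 16.6 m
Formula: SPL = Lw + 10 * log10(Q / (4 * pi * r^2))
Compute 4 * pi * r^2 = 4 * pi * 16.6^2 = 3462.7891
Compute Q / denom = 2 / 3462.7891 = 0.00057757
Compute 10 * log10(0.00057757) = -32.384
SPL = 104.0 + (-32.384) = 71.62

71.62 dB


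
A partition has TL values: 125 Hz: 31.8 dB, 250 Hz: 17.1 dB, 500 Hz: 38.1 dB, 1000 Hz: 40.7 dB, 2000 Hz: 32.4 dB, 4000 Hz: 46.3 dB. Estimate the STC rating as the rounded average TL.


Given TL values at each frequency:
  125 Hz: 31.8 dB
  250 Hz: 17.1 dB
  500 Hz: 38.1 dB
  1000 Hz: 40.7 dB
  2000 Hz: 32.4 dB
  4000 Hz: 46.3 dB
Formula: STC ~ round(average of TL values)
Sum = 31.8 + 17.1 + 38.1 + 40.7 + 32.4 + 46.3 = 206.4
Average = 206.4 / 6 = 34.4
Rounded: 34

34


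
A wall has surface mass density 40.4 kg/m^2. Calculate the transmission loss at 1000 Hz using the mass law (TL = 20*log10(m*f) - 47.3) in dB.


Given values:
  m = 40.4 kg/m^2, f = 1000 Hz
Formula: TL = 20 * log10(m * f) - 47.3
Compute m * f = 40.4 * 1000 = 40400.0
Compute log10(40400.0) = 4.606381
Compute 20 * 4.606381 = 92.1276
TL = 92.1276 - 47.3 = 44.83

44.83 dB


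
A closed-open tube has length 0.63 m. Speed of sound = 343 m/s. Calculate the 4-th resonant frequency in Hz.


Given values:
  Tube type: closed-open, L = 0.63 m, c = 343 m/s, n = 4
Formula: f_n = (2n - 1) * c / (4 * L)
Compute 2n - 1 = 2*4 - 1 = 7
Compute 4 * L = 4 * 0.63 = 2.52
f = 7 * 343 / 2.52
f = 952.78

952.78 Hz


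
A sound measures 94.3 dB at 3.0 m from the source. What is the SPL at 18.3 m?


Given values:
  SPL1 = 94.3 dB, r1 = 3.0 m, r2 = 18.3 m
Formula: SPL2 = SPL1 - 20 * log10(r2 / r1)
Compute ratio: r2 / r1 = 18.3 / 3.0 = 6.1
Compute log10: log10(6.1) = 0.78533
Compute drop: 20 * 0.78533 = 15.7066
SPL2 = 94.3 - 15.7066 = 78.59

78.59 dB


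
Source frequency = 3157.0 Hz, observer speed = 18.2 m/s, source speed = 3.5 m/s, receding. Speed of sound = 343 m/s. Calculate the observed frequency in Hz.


Given values:
  f_s = 3157.0 Hz, v_o = 18.2 m/s, v_s = 3.5 m/s
  Direction: receding
Formula: f_o = f_s * (c - v_o) / (c + v_s)
Numerator: c - v_o = 343 - 18.2 = 324.8
Denominator: c + v_s = 343 + 3.5 = 346.5
f_o = 3157.0 * 324.8 / 346.5 = 2959.29

2959.29 Hz


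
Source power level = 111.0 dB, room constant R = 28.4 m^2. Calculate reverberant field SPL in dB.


Given values:
  Lw = 111.0 dB, R = 28.4 m^2
Formula: SPL = Lw + 10 * log10(4 / R)
Compute 4 / R = 4 / 28.4 = 0.140845
Compute 10 * log10(0.140845) = -8.5126
SPL = 111.0 + (-8.5126) = 102.49

102.49 dB


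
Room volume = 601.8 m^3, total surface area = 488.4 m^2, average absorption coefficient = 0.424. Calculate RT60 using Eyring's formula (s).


Given values:
  V = 601.8 m^3, S = 488.4 m^2, alpha = 0.424
Formula: RT60 = 0.161 * V / (-S * ln(1 - alpha))
Compute ln(1 - 0.424) = ln(0.576) = -0.551648
Denominator: -488.4 * -0.551648 = 269.4249
Numerator: 0.161 * 601.8 = 96.8898
RT60 = 96.8898 / 269.4249 = 0.36

0.36 s


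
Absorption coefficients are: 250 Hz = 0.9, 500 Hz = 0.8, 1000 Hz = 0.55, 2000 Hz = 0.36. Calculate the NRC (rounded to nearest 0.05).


Given values:
  a_250 = 0.9, a_500 = 0.8
  a_1000 = 0.55, a_2000 = 0.36
Formula: NRC = (a250 + a500 + a1000 + a2000) / 4
Sum = 0.9 + 0.8 + 0.55 + 0.36 = 2.61
NRC = 2.61 / 4 = 0.6525
Rounded to nearest 0.05: 0.65

0.65


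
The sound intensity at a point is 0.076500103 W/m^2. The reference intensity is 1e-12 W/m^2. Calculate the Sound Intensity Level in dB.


Given values:
  I = 0.076500103 W/m^2
  I_ref = 1e-12 W/m^2
Formula: SIL = 10 * log10(I / I_ref)
Compute ratio: I / I_ref = 76500103000
Compute log10: log10(76500103000) = 10.883662
Multiply: SIL = 10 * 10.883662 = 108.84

108.84 dB


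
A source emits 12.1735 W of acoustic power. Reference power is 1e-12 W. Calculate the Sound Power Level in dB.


Given values:
  W = 12.1735 W
  W_ref = 1e-12 W
Formula: SWL = 10 * log10(W / W_ref)
Compute ratio: W / W_ref = 12173500000000
Compute log10: log10(12173500000000) = 13.085415
Multiply: SWL = 10 * 13.085415 = 130.85

130.85 dB


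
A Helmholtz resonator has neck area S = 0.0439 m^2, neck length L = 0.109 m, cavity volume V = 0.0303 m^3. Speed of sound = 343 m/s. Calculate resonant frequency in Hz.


Given values:
  S = 0.0439 m^2, L = 0.109 m, V = 0.0303 m^3, c = 343 m/s
Formula: f = (c / (2*pi)) * sqrt(S / (V * L))
Compute V * L = 0.0303 * 0.109 = 0.0033027
Compute S / (V * L) = 0.0439 / 0.0033027 = 13.2922
Compute sqrt(13.2922) = 3.645847
Compute c / (2*pi) = 343 / 6.283185 = 54.590148
f = 54.590148 * 3.645847 = 199.03

199.03 Hz


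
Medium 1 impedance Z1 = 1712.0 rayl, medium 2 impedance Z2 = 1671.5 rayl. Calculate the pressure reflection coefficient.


Given values:
  Z1 = 1712.0 rayl, Z2 = 1671.5 rayl
Formula: R = (Z2 - Z1) / (Z2 + Z1)
Numerator: Z2 - Z1 = 1671.5 - 1712.0 = -40.5
Denominator: Z2 + Z1 = 1671.5 + 1712.0 = 3383.5
R = -40.5 / 3383.5 = -0.012

-0.012


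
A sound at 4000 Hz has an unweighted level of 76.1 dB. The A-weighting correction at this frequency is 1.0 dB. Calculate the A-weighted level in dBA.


Given values:
  SPL = 76.1 dB
  A-weighting at 4000 Hz = 1.0 dB
Formula: L_A = SPL + A_weight
L_A = 76.1 + (1.0)
L_A = 77.1

77.1 dBA


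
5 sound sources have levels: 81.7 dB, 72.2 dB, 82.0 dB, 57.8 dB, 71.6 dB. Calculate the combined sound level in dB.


Formula: L_total = 10 * log10( sum(10^(Li/10)) )
  Source 1: 10^(81.7/10) = 147910838.8168
  Source 2: 10^(72.2/10) = 16595869.0744
  Source 3: 10^(82.0/10) = 158489319.2461
  Source 4: 10^(57.8/10) = 602559.5861
  Source 5: 10^(71.6/10) = 14454397.7075
Sum of linear values = 338052984.4309
L_total = 10 * log10(338052984.4309) = 85.29

85.29 dB


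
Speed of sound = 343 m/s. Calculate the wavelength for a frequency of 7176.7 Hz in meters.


Given values:
  c = 343 m/s, f = 7176.7 Hz
Formula: lambda = c / f
lambda = 343 / 7176.7
lambda = 0.0478

0.0478 m


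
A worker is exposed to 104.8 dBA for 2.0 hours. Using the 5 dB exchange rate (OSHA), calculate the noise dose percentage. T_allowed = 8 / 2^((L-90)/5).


Given values:
  L = 104.8 dBA, T = 2.0 hours
Formula: T_allowed = 8 / 2^((L - 90) / 5)
Compute exponent: (104.8 - 90) / 5 = 2.96
Compute 2^(2.96) = 7.78124
T_allowed = 8 / 7.78124 = 1.028114 hours
Dose = (T / T_allowed) * 100
Dose = (2.0 / 1.028114) * 100 = 194.53

194.53 %


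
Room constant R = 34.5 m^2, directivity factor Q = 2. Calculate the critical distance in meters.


Given values:
  R = 34.5 m^2, Q = 2
Formula: d_c = 0.141 * sqrt(Q * R)
Compute Q * R = 2 * 34.5 = 69.0
Compute sqrt(69.0) = 8.3066
d_c = 0.141 * 8.3066 = 1.171

1.171 m


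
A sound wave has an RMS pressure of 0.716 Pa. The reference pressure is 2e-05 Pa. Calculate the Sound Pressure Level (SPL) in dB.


Given values:
  p = 0.716 Pa
  p_ref = 2e-05 Pa
Formula: SPL = 20 * log10(p / p_ref)
Compute ratio: p / p_ref = 0.716 / 2e-05 = 35800
Compute log10: log10(35800) = 4.553883
Multiply: SPL = 20 * 4.553883 = 91.08

91.08 dB


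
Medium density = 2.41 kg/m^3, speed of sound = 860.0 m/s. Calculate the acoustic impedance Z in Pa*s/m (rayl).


Given values:
  rho = 2.41 kg/m^3
  c = 860.0 m/s
Formula: Z = rho * c
Z = 2.41 * 860.0
Z = 2072.6

2072.6 rayl


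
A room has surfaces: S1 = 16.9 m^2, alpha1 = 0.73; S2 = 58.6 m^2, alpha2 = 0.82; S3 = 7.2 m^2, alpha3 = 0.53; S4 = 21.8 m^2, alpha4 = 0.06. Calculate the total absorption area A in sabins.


Given surfaces:
  Surface 1: 16.9 * 0.73 = 12.337
  Surface 2: 58.6 * 0.82 = 48.052
  Surface 3: 7.2 * 0.53 = 3.816
  Surface 4: 21.8 * 0.06 = 1.308
Formula: A = sum(Si * alpha_i)
A = 12.337 + 48.052 + 3.816 + 1.308
A = 65.51

65.51 sabins


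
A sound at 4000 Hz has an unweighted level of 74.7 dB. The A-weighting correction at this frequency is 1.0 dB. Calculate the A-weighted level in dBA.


Given values:
  SPL = 74.7 dB
  A-weighting at 4000 Hz = 1.0 dB
Formula: L_A = SPL + A_weight
L_A = 74.7 + (1.0)
L_A = 75.7

75.7 dBA


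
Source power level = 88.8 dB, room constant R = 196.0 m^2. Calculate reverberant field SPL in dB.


Given values:
  Lw = 88.8 dB, R = 196.0 m^2
Formula: SPL = Lw + 10 * log10(4 / R)
Compute 4 / R = 4 / 196.0 = 0.020408
Compute 10 * log10(0.020408) = -16.902
SPL = 88.8 + (-16.902) = 71.9

71.9 dB


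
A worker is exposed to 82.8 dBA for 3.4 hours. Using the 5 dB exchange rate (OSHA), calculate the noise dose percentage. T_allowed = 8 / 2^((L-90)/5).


Given values:
  L = 82.8 dBA, T = 3.4 hours
Formula: T_allowed = 8 / 2^((L - 90) / 5)
Compute exponent: (82.8 - 90) / 5 = -1.44
Compute 2^(-1.44) = 0.368567
T_allowed = 8 / 0.368567 = 21.705687 hours
Dose = (T / T_allowed) * 100
Dose = (3.4 / 21.705687) * 100 = 15.66

15.66 %


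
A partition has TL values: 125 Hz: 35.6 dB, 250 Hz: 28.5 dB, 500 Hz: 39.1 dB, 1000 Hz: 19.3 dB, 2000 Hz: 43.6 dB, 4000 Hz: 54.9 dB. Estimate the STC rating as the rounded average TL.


Given TL values at each frequency:
  125 Hz: 35.6 dB
  250 Hz: 28.5 dB
  500 Hz: 39.1 dB
  1000 Hz: 19.3 dB
  2000 Hz: 43.6 dB
  4000 Hz: 54.9 dB
Formula: STC ~ round(average of TL values)
Sum = 35.6 + 28.5 + 39.1 + 19.3 + 43.6 + 54.9 = 221.0
Average = 221.0 / 6 = 36.83
Rounded: 37

37


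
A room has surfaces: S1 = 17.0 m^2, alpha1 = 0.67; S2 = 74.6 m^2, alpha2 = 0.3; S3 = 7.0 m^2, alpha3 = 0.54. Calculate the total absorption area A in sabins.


Given surfaces:
  Surface 1: 17.0 * 0.67 = 11.39
  Surface 2: 74.6 * 0.3 = 22.38
  Surface 3: 7.0 * 0.54 = 3.78
Formula: A = sum(Si * alpha_i)
A = 11.39 + 22.38 + 3.78
A = 37.55

37.55 sabins


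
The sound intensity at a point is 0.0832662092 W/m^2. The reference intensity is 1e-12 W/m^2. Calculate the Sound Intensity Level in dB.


Given values:
  I = 0.0832662092 W/m^2
  I_ref = 1e-12 W/m^2
Formula: SIL = 10 * log10(I / I_ref)
Compute ratio: I / I_ref = 83266209200
Compute log10: log10(83266209200) = 10.920469
Multiply: SIL = 10 * 10.920469 = 109.2

109.2 dB


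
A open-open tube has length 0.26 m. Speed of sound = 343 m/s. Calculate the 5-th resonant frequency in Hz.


Given values:
  Tube type: open-open, L = 0.26 m, c = 343 m/s, n = 5
Formula: f_n = n * c / (2 * L)
Compute 2 * L = 2 * 0.26 = 0.52
f = 5 * 343 / 0.52
f = 3298.08

3298.08 Hz


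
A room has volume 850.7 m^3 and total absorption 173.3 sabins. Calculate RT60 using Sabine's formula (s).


Given values:
  V = 850.7 m^3
  A = 173.3 sabins
Formula: RT60 = 0.161 * V / A
Numerator: 0.161 * 850.7 = 136.9627
RT60 = 136.9627 / 173.3 = 0.79

0.79 s


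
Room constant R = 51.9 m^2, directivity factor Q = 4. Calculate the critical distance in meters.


Given values:
  R = 51.9 m^2, Q = 4
Formula: d_c = 0.141 * sqrt(Q * R)
Compute Q * R = 4 * 51.9 = 207.6
Compute sqrt(207.6) = 14.4083
d_c = 0.141 * 14.4083 = 2.032

2.032 m


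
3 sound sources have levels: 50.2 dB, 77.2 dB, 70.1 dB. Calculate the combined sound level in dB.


Formula: L_total = 10 * log10( sum(10^(Li/10)) )
  Source 1: 10^(50.2/10) = 104712.8548
  Source 2: 10^(77.2/10) = 52480746.025
  Source 3: 10^(70.1/10) = 10232929.9228
Sum of linear values = 62818388.8026
L_total = 10 * log10(62818388.8026) = 77.98

77.98 dB


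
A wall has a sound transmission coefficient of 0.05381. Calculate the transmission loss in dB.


Given values:
  tau = 0.05381
Formula: TL = 10 * log10(1 / tau)
Compute 1 / tau = 1 / 0.05381 = 18.5839
Compute log10(18.5839) = 1.269137
TL = 10 * 1.269137 = 12.69

12.69 dB


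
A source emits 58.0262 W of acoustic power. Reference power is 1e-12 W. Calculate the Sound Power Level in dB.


Given values:
  W = 58.0262 W
  W_ref = 1e-12 W
Formula: SWL = 10 * log10(W / W_ref)
Compute ratio: W / W_ref = 58026200000000
Compute log10: log10(58026200000000) = 13.763624
Multiply: SWL = 10 * 13.763624 = 137.64

137.64 dB


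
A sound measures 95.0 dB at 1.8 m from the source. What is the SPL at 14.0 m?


Given values:
  SPL1 = 95.0 dB, r1 = 1.8 m, r2 = 14.0 m
Formula: SPL2 = SPL1 - 20 * log10(r2 / r1)
Compute ratio: r2 / r1 = 14.0 / 1.8 = 7.7778
Compute log10: log10(7.7778) = 0.890857
Compute drop: 20 * 0.890857 = 17.8171
SPL2 = 95.0 - 17.8171 = 77.18

77.18 dB


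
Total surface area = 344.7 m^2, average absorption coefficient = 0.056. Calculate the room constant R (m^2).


Given values:
  S = 344.7 m^2, alpha = 0.056
Formula: R = S * alpha / (1 - alpha)
Numerator: 344.7 * 0.056 = 19.3032
Denominator: 1 - 0.056 = 0.944
R = 19.3032 / 0.944 = 20.45

20.45 m^2


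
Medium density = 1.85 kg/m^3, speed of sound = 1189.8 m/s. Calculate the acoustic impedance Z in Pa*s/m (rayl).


Given values:
  rho = 1.85 kg/m^3
  c = 1189.8 m/s
Formula: Z = rho * c
Z = 1.85 * 1189.8
Z = 2201.13

2201.13 rayl


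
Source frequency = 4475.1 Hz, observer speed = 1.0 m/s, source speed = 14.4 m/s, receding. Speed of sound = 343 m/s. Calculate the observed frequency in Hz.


Given values:
  f_s = 4475.1 Hz, v_o = 1.0 m/s, v_s = 14.4 m/s
  Direction: receding
Formula: f_o = f_s * (c - v_o) / (c + v_s)
Numerator: c - v_o = 343 - 1.0 = 342.0
Denominator: c + v_s = 343 + 14.4 = 357.4
f_o = 4475.1 * 342.0 / 357.4 = 4282.27

4282.27 Hz


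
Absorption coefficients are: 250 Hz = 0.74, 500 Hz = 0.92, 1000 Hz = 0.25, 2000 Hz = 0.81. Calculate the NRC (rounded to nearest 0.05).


Given values:
  a_250 = 0.74, a_500 = 0.92
  a_1000 = 0.25, a_2000 = 0.81
Formula: NRC = (a250 + a500 + a1000 + a2000) / 4
Sum = 0.74 + 0.92 + 0.25 + 0.81 = 2.72
NRC = 2.72 / 4 = 0.68
Rounded to nearest 0.05: 0.7

0.7


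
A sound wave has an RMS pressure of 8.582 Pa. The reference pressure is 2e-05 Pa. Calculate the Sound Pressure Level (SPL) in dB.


Given values:
  p = 8.582 Pa
  p_ref = 2e-05 Pa
Formula: SPL = 20 * log10(p / p_ref)
Compute ratio: p / p_ref = 8.582 / 2e-05 = 429100
Compute log10: log10(429100) = 5.632559
Multiply: SPL = 20 * 5.632559 = 112.65

112.65 dB


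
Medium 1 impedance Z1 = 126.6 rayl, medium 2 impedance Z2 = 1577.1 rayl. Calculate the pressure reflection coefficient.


Given values:
  Z1 = 126.6 rayl, Z2 = 1577.1 rayl
Formula: R = (Z2 - Z1) / (Z2 + Z1)
Numerator: Z2 - Z1 = 1577.1 - 126.6 = 1450.5
Denominator: Z2 + Z1 = 1577.1 + 126.6 = 1703.7
R = 1450.5 / 1703.7 = 0.8514

0.8514


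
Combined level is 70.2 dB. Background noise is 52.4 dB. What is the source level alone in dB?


Given values:
  L_total = 70.2 dB, L_bg = 52.4 dB
Formula: L_source = 10 * log10(10^(L_total/10) - 10^(L_bg/10))
Convert to linear:
  10^(70.2/10) = 10471285.4805
  10^(52.4/10) = 173780.0829
Difference: 10471285.4805 - 173780.0829 = 10297505.3976
L_source = 10 * log10(10297505.3976) = 70.13

70.13 dB


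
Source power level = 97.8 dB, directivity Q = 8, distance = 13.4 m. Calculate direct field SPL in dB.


Given values:
  Lw = 97.8 dB, Q = 8, r = 13.4 m
Formula: SPL = Lw + 10 * log10(Q / (4 * pi * r^2))
Compute 4 * pi * r^2 = 4 * pi * 13.4^2 = 2256.4175
Compute Q / denom = 8 / 2256.4175 = 0.00354544
Compute 10 * log10(0.00354544) = -24.5033
SPL = 97.8 + (-24.5033) = 73.3

73.3 dB


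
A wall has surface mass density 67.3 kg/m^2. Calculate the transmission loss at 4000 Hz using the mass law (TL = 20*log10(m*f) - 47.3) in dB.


Given values:
  m = 67.3 kg/m^2, f = 4000 Hz
Formula: TL = 20 * log10(m * f) - 47.3
Compute m * f = 67.3 * 4000 = 269200.0
Compute log10(269200.0) = 5.430075
Compute 20 * 5.430075 = 108.6015
TL = 108.6015 - 47.3 = 61.3

61.3 dB


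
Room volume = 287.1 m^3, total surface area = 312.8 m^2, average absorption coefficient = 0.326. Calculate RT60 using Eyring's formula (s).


Given values:
  V = 287.1 m^3, S = 312.8 m^2, alpha = 0.326
Formula: RT60 = 0.161 * V / (-S * ln(1 - alpha))
Compute ln(1 - 0.326) = ln(0.674) = -0.394525
Denominator: -312.8 * -0.394525 = 123.4074
Numerator: 0.161 * 287.1 = 46.2231
RT60 = 46.2231 / 123.4074 = 0.375

0.375 s


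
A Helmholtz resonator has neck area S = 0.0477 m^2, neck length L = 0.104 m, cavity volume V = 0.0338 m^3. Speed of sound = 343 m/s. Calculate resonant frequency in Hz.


Given values:
  S = 0.0477 m^2, L = 0.104 m, V = 0.0338 m^3, c = 343 m/s
Formula: f = (c / (2*pi)) * sqrt(S / (V * L))
Compute V * L = 0.0338 * 0.104 = 0.0035152
Compute S / (V * L) = 0.0477 / 0.0035152 = 13.5696
Compute sqrt(13.5696) = 3.683694
Compute c / (2*pi) = 343 / 6.283185 = 54.590148
f = 54.590148 * 3.683694 = 201.09

201.09 Hz


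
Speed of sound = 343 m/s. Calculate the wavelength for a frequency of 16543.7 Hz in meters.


Given values:
  c = 343 m/s, f = 16543.7 Hz
Formula: lambda = c / f
lambda = 343 / 16543.7
lambda = 0.0207

0.0207 m


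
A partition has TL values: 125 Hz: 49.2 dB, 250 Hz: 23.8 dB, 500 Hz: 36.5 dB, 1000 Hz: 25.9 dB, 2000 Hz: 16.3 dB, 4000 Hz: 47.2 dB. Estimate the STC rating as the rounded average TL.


Given TL values at each frequency:
  125 Hz: 49.2 dB
  250 Hz: 23.8 dB
  500 Hz: 36.5 dB
  1000 Hz: 25.9 dB
  2000 Hz: 16.3 dB
  4000 Hz: 47.2 dB
Formula: STC ~ round(average of TL values)
Sum = 49.2 + 23.8 + 36.5 + 25.9 + 16.3 + 47.2 = 198.9
Average = 198.9 / 6 = 33.15
Rounded: 33

33
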